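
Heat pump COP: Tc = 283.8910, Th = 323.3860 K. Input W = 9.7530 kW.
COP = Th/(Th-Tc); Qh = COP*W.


COP = 323.3860 / 39.4950 = 8.1880
Qh = 8.1880 * 9.7530 = 79.8578 kW

COP = 8.1880, Qh = 79.8578 kW


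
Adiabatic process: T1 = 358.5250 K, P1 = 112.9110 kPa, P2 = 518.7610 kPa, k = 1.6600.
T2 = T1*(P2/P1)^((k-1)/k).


(k-1)/k = 0.3976
(P2/P1)^exp = 1.8336
T2 = 358.5250 * 1.8336 = 657.3795 K

657.3795 K


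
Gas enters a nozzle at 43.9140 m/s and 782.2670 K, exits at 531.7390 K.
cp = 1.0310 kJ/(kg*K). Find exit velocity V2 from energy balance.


dT = 250.5280 K
2*cp*1000*dT = 516588.7360
V1^2 = 1928.4394
V2 = sqrt(518517.1754) = 720.0814 m/s

720.0814 m/s


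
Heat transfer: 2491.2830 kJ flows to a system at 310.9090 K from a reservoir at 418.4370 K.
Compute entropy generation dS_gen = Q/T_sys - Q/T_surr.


dS_sys = 2491.2830/310.9090 = 8.0129 kJ/K
dS_surr = -2491.2830/418.4370 = -5.9538 kJ/K
dS_gen = 8.0129 - 5.9538 = 2.0591 kJ/K (irreversible)

dS_gen = 2.0591 kJ/K, irreversible


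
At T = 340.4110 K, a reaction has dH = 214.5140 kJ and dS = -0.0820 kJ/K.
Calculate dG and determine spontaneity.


T*dS = 340.4110 * -0.0820 = -27.9137 kJ
dG = 214.5140 + 27.9137 = 242.4277 kJ (non-spontaneous)

dG = 242.4277 kJ, non-spontaneous


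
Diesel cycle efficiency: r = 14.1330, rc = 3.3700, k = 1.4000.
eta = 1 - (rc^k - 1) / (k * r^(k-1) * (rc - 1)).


r^(k-1) = 2.8847
rc^k = 5.4788
eta = 0.5321 = 53.2063%

53.2063%


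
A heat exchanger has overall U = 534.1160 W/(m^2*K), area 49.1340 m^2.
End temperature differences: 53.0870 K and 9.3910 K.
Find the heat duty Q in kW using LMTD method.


LMTD = 25.2260 K
Q = 534.1160 * 49.1340 * 25.2260 = 662012.6661 W = 662.0127 kW

662.0127 kW


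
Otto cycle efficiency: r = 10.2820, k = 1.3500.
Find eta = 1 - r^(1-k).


r^(k-1) = 2.2606
eta = 1 - 1/2.2606 = 0.5576 = 55.7643%

55.7643%


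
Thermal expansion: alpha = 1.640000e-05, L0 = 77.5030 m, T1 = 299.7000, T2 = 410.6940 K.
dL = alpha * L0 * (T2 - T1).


dT = 110.9940 K
dL = 1.640000e-05 * 77.5030 * 110.9940 = 0.141079 m
L_final = 77.644079 m

dL = 0.141079 m


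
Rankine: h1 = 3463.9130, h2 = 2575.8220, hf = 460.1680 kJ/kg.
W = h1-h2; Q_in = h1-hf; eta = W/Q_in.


W = 888.0910 kJ/kg
Q_in = 3003.7450 kJ/kg
eta = 0.2957 = 29.5661%

eta = 29.5661%


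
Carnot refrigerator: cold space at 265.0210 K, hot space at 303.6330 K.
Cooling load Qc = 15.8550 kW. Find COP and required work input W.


COP = 265.0210 / 38.6120 = 6.8637
W = 15.8550 / 6.8637 = 2.3100 kW

COP = 6.8637, W = 2.3100 kW


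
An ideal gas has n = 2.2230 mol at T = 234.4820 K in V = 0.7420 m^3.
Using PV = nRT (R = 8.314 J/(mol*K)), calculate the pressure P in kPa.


P = nRT/V = 2.2230 * 8.314 * 234.4820 / 0.7420
= 4333.7015 / 0.7420 = 5840.5680 Pa = 5.8406 kPa

5.8406 kPa


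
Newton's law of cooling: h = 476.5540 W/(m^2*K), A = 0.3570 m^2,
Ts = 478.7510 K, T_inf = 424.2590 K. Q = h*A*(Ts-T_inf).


dT = 54.4920 K
Q = 476.5540 * 0.3570 * 54.4920 = 9270.7119 W

9270.7119 W


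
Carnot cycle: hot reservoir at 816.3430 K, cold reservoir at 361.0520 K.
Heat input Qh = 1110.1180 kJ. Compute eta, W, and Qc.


eta = 1 - 361.0520/816.3430 = 0.5577
W = 0.5577 * 1110.1180 = 619.1353 kJ
Qc = 1110.1180 - 619.1353 = 490.9827 kJ

eta = 55.7720%, W = 619.1353 kJ, Qc = 490.9827 kJ


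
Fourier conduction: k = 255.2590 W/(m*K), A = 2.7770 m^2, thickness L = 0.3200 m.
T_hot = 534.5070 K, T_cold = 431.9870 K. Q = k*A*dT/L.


dT = 102.5200 K
Q = 255.2590 * 2.7770 * 102.5200 / 0.3200 = 227099.1781 W

227099.1781 W


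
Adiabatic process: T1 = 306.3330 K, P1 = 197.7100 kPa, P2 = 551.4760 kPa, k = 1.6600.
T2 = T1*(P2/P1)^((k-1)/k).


(k-1)/k = 0.3976
(P2/P1)^exp = 1.5036
T2 = 306.3330 * 1.5036 = 460.5953 K

460.5953 K


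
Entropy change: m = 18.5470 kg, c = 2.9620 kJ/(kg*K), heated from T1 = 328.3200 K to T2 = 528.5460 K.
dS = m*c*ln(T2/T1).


T2/T1 = 1.6099
ln(T2/T1) = 0.4761
dS = 18.5470 * 2.9620 * 0.4761 = 26.1574 kJ/K

26.1574 kJ/K


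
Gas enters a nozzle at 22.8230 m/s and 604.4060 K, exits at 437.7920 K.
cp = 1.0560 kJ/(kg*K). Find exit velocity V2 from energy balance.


dT = 166.6140 K
2*cp*1000*dT = 351888.7680
V1^2 = 520.8893
V2 = sqrt(352409.6573) = 593.6410 m/s

593.6410 m/s


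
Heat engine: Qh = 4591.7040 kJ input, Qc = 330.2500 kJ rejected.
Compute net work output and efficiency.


W = 4591.7040 - 330.2500 = 4261.4540 kJ
eta = 4261.4540 / 4591.7040 = 0.9281 = 92.8077%

W = 4261.4540 kJ, eta = 92.8077%


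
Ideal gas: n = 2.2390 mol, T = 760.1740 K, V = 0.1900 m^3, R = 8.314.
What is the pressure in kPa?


P = nRT/V = 2.2390 * 8.314 * 760.1740 / 0.1900
= 14150.6740 / 0.1900 = 74477.2315 Pa = 74.4772 kPa

74.4772 kPa


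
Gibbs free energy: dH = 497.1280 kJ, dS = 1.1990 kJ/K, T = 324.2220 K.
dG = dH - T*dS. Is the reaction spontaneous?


T*dS = 324.2220 * 1.1990 = 388.7422 kJ
dG = 497.1280 - 388.7422 = 108.3858 kJ (non-spontaneous)

dG = 108.3858 kJ, non-spontaneous


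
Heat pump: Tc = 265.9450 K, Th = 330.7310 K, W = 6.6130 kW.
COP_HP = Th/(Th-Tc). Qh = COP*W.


COP = 330.7310 / 64.7860 = 5.1050
Qh = 5.1050 * 6.6130 = 33.7592 kW

COP = 5.1050, Qh = 33.7592 kW


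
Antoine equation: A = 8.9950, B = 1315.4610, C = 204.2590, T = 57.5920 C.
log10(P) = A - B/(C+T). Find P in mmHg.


C+T = 261.8510
B/(C+T) = 5.0237
log10(P) = 8.9950 - 5.0237 = 3.9713
P = 10^3.9713 = 9360.5097 mmHg

9360.5097 mmHg


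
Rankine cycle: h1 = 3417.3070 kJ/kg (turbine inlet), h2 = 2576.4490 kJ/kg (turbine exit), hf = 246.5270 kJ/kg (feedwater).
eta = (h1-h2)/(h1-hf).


W = 840.8580 kJ/kg
Q_in = 3170.7800 kJ/kg
eta = 0.2652 = 26.5190%

eta = 26.5190%


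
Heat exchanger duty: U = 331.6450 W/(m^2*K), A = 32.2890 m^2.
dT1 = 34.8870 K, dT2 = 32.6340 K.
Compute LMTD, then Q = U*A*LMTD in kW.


LMTD = 33.7480 K
Q = 331.6450 * 32.2890 * 33.7480 = 361389.6101 W = 361.3896 kW

361.3896 kW


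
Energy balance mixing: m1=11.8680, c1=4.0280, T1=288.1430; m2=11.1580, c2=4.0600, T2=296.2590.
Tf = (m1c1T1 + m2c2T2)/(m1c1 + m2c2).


num = 27195.4467
den = 93.1058
Tf = 292.0919 K

292.0919 K


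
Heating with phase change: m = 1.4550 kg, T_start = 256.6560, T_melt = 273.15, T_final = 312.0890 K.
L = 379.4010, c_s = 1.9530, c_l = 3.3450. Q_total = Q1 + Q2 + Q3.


Q1 (sensible, solid) = 1.4550 * 1.9530 * 16.4940 = 46.8696 kJ
Q2 (latent) = 1.4550 * 379.4010 = 552.0285 kJ
Q3 (sensible, liquid) = 1.4550 * 3.3450 * 38.9390 = 189.5151 kJ
Q_total = 788.4132 kJ

788.4132 kJ


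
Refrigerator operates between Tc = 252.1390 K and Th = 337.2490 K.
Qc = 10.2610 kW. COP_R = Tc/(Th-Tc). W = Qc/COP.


COP = 252.1390 / 85.1100 = 2.9625
W = 10.2610 / 2.9625 = 3.4636 kW

COP = 2.9625, W = 3.4636 kW


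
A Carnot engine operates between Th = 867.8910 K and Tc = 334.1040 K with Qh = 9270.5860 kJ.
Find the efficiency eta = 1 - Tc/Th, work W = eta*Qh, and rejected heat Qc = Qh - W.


eta = 1 - 334.1040/867.8910 = 0.6150
W = 0.6150 * 9270.5860 = 5701.7739 kJ
Qc = 9270.5860 - 5701.7739 = 3568.8121 kJ

eta = 61.5039%, W = 5701.7739 kJ, Qc = 3568.8121 kJ


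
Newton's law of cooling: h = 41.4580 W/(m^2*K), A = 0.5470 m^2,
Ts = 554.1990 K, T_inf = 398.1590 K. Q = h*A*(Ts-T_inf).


dT = 156.0400 K
Q = 41.4580 * 0.5470 * 156.0400 = 3538.6012 W

3538.6012 W


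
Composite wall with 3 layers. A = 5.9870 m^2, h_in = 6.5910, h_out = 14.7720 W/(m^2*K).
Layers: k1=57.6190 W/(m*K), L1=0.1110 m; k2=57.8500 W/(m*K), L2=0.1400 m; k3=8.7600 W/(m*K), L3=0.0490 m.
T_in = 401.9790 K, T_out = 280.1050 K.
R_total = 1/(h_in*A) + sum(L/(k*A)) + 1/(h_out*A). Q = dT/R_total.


R_conv_in = 1/(6.5910*5.9870) = 0.0253
R_1 = 0.1110/(57.6190*5.9870) = 0.0003
R_2 = 0.1400/(57.8500*5.9870) = 0.0004
R_3 = 0.0490/(8.7600*5.9870) = 0.0009
R_conv_out = 1/(14.7720*5.9870) = 0.0113
R_total = 0.0383 K/W
Q = 121.8740 / 0.0383 = 3181.3161 W

R_total = 0.0383 K/W, Q = 3181.3161 W


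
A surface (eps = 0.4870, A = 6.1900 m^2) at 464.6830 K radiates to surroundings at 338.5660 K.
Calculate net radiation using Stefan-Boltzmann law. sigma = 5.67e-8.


T^4 = 4.6626e+10
Tsurr^4 = 1.3139e+10
Q = 0.4870 * 5.67e-8 * 6.1900 * 3.3487e+10 = 5723.6511 W

5723.6511 W


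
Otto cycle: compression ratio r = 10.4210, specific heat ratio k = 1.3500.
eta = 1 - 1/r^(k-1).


r^(k-1) = 2.2713
eta = 1 - 1/2.2713 = 0.5597 = 55.9717%

55.9717%


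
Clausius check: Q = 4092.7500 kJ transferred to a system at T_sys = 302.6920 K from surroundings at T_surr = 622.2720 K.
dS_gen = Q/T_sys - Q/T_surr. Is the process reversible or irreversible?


dS_sys = 4092.7500/302.6920 = 13.5212 kJ/K
dS_surr = -4092.7500/622.2720 = -6.5771 kJ/K
dS_gen = 13.5212 - 6.5771 = 6.9441 kJ/K (irreversible)

dS_gen = 6.9441 kJ/K, irreversible


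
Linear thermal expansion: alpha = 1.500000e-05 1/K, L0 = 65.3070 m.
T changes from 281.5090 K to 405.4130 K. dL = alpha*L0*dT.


dT = 123.9040 K
dL = 1.500000e-05 * 65.3070 * 123.9040 = 0.121377 m
L_final = 65.428377 m

dL = 0.121377 m


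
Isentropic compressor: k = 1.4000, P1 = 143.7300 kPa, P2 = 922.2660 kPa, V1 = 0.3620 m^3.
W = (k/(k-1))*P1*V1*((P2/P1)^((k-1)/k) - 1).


(k-1)/k = 0.2857
(P2/P1)^exp = 1.7008
W = 3.5000 * 143.7300 * 0.3620 * (1.7008 - 1) = 127.6244 kJ

127.6244 kJ


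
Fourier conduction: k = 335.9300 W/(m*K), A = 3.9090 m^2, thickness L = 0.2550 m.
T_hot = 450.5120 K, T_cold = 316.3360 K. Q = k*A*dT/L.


dT = 134.1760 K
Q = 335.9300 * 3.9090 * 134.1760 / 0.2550 = 690953.9766 W

690953.9766 W


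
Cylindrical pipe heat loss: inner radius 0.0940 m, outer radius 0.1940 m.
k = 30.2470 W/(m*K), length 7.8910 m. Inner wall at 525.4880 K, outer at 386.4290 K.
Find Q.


dT = 139.0590 K
ln(ro/ri) = 0.7246
Q = 2*pi*30.2470*7.8910*139.0590 / 0.7246 = 287817.3308 W

287817.3308 W


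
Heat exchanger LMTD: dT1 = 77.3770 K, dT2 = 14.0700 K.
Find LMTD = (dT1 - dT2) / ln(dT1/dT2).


dT1/dT2 = 5.4994
ln(dT1/dT2) = 1.7046
LMTD = 63.3070 / 1.7046 = 37.1379 K

37.1379 K


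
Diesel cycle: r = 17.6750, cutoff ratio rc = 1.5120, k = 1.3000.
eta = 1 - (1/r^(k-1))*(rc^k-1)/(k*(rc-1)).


r^(k-1) = 2.3671
rc^k = 1.7117
eta = 0.5483 = 54.8299%

54.8299%


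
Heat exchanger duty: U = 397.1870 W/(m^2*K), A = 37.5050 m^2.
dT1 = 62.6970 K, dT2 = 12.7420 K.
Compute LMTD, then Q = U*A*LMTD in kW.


LMTD = 31.3510 K
Q = 397.1870 * 37.5050 * 31.3510 = 467020.1584 W = 467.0202 kW

467.0202 kW


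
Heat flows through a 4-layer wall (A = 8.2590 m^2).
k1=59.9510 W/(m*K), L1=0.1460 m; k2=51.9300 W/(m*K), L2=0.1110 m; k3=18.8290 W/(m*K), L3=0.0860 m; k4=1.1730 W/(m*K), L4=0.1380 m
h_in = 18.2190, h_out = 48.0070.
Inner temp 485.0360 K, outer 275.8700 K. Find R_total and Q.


R_conv_in = 1/(18.2190*8.2590) = 0.0066
R_1 = 0.1460/(59.9510*8.2590) = 0.0003
R_2 = 0.1110/(51.9300*8.2590) = 0.0003
R_3 = 0.0860/(18.8290*8.2590) = 0.0006
R_4 = 0.1380/(1.1730*8.2590) = 0.0142
R_conv_out = 1/(48.0070*8.2590) = 0.0025
R_total = 0.0245 K/W
Q = 209.1660 / 0.0245 = 8530.6488 W

R_total = 0.0245 K/W, Q = 8530.6488 W


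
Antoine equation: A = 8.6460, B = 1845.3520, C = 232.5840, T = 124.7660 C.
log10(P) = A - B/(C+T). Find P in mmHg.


C+T = 357.3500
B/(C+T) = 5.1640
log10(P) = 8.6460 - 5.1640 = 3.4820
P = 10^3.4820 = 3033.9577 mmHg

3033.9577 mmHg


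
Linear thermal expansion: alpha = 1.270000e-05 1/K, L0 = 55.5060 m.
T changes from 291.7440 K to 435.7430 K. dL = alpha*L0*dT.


dT = 143.9990 K
dL = 1.270000e-05 * 55.5060 * 143.9990 = 0.101509 m
L_final = 55.607509 m

dL = 0.101509 m


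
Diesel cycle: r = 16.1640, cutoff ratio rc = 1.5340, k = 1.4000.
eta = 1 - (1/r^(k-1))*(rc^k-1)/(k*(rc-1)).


r^(k-1) = 3.0438
rc^k = 1.8204
eta = 0.6395 = 63.9495%

63.9495%


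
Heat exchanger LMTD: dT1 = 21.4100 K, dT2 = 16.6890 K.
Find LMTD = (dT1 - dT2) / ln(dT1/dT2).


dT1/dT2 = 1.2829
ln(dT1/dT2) = 0.2491
LMTD = 4.7210 / 0.2491 = 18.9516 K

18.9516 K


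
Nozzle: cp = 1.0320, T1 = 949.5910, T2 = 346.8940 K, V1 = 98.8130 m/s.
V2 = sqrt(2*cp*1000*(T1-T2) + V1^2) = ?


dT = 602.6970 K
2*cp*1000*dT = 1243966.6080
V1^2 = 9764.0090
V2 = sqrt(1253730.6170) = 1119.7011 m/s

1119.7011 m/s


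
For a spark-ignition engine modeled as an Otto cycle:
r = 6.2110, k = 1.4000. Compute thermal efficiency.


r^(k-1) = 2.0762
eta = 1 - 1/2.0762 = 0.5183 = 51.8346%

51.8346%


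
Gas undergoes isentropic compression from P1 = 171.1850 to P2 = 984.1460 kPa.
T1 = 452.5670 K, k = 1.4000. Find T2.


(k-1)/k = 0.2857
(P2/P1)^exp = 1.6483
T2 = 452.5670 * 1.6483 = 745.9500 K

745.9500 K


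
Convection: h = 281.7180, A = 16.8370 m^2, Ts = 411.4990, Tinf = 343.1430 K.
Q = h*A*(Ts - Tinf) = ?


dT = 68.3560 K
Q = 281.7180 * 16.8370 * 68.3560 = 324232.0555 W

324232.0555 W


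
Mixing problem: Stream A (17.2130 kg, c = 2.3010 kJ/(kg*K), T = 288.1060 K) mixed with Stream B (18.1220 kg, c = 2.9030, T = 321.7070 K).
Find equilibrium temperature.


num = 28335.4622
den = 92.2153
Tf = 307.2751 K

307.2751 K


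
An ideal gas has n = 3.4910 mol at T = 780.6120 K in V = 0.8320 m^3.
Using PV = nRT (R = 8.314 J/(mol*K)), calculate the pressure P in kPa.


P = nRT/V = 3.4910 * 8.314 * 780.6120 / 0.8320
= 22656.6185 / 0.8320 = 27231.5126 Pa = 27.2315 kPa

27.2315 kPa


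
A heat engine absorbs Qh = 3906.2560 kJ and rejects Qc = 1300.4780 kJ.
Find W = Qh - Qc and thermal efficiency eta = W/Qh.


W = 3906.2560 - 1300.4780 = 2605.7780 kJ
eta = 2605.7780 / 3906.2560 = 0.6671 = 66.7078%

W = 2605.7780 kJ, eta = 66.7078%


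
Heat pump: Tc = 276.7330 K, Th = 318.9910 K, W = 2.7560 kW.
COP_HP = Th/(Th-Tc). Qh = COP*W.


COP = 318.9910 / 42.2580 = 7.5487
Qh = 7.5487 * 2.7560 = 20.8041 kW

COP = 7.5487, Qh = 20.8041 kW


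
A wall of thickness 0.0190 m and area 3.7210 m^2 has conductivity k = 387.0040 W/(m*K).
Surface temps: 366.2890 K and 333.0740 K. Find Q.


dT = 33.2150 K
Q = 387.0040 * 3.7210 * 33.2150 / 0.0190 = 2517420.5883 W

2517420.5883 W


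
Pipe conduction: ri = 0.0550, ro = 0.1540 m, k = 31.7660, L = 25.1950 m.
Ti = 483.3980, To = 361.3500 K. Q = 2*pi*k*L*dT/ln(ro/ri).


dT = 122.0480 K
ln(ro/ri) = 1.0296
Q = 2*pi*31.7660*25.1950*122.0480 / 1.0296 = 596088.4481 W

596088.4481 W


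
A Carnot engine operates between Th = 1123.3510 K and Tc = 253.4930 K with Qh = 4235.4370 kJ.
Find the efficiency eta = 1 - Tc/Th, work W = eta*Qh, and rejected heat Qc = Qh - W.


eta = 1 - 253.4930/1123.3510 = 0.7743
W = 0.7743 * 4235.4370 = 3279.6773 kJ
Qc = 4235.4370 - 3279.6773 = 955.7597 kJ

eta = 77.4342%, W = 3279.6773 kJ, Qc = 955.7597 kJ


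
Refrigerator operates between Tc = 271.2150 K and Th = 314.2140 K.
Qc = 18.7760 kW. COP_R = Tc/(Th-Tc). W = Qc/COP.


COP = 271.2150 / 42.9990 = 6.3075
W = 18.7760 / 6.3075 = 2.9768 kW

COP = 6.3075, W = 2.9768 kW


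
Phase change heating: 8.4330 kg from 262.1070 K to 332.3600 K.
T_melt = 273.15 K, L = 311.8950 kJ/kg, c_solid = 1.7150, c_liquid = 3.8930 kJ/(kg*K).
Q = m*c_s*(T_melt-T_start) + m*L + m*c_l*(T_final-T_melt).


Q1 (sensible, solid) = 8.4330 * 1.7150 * 11.0430 = 159.7104 kJ
Q2 (latent) = 8.4330 * 311.8950 = 2630.2105 kJ
Q3 (sensible, liquid) = 8.4330 * 3.8930 * 59.2100 = 1943.8447 kJ
Q_total = 4733.7657 kJ

4733.7657 kJ


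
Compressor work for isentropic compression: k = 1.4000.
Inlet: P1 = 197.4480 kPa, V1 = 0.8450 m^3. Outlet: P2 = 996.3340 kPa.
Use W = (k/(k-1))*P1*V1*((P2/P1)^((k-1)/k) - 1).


(k-1)/k = 0.2857
(P2/P1)^exp = 1.5880
W = 3.5000 * 197.4480 * 0.8450 * (1.5880 - 1) = 343.3491 kJ

343.3491 kJ


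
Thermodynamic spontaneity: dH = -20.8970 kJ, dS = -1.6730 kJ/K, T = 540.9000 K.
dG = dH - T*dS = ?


T*dS = 540.9000 * -1.6730 = -904.9257 kJ
dG = -20.8970 + 904.9257 = 884.0287 kJ (non-spontaneous)

dG = 884.0287 kJ, non-spontaneous


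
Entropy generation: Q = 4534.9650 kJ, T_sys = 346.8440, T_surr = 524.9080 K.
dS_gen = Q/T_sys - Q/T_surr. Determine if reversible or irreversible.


dS_sys = 4534.9650/346.8440 = 13.0749 kJ/K
dS_surr = -4534.9650/524.9080 = -8.6395 kJ/K
dS_gen = 13.0749 - 8.6395 = 4.4354 kJ/K (irreversible)

dS_gen = 4.4354 kJ/K, irreversible


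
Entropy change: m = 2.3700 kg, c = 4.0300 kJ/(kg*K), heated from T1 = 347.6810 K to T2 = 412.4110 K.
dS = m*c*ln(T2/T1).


T2/T1 = 1.1862
ln(T2/T1) = 0.1707
dS = 2.3700 * 4.0300 * 0.1707 = 1.6307 kJ/K

1.6307 kJ/K


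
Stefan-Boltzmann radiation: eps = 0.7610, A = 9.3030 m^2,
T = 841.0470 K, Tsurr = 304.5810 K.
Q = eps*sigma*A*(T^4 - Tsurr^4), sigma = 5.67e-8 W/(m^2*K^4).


T^4 = 5.0036e+11
Tsurr^4 = 8.6062e+09
Q = 0.7610 * 5.67e-8 * 9.3030 * 4.9175e+11 = 197395.3503 W

197395.3503 W


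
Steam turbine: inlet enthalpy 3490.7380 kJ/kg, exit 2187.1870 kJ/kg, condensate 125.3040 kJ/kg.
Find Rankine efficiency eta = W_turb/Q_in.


W = 1303.5510 kJ/kg
Q_in = 3365.4340 kJ/kg
eta = 0.3873 = 38.7335%

eta = 38.7335%


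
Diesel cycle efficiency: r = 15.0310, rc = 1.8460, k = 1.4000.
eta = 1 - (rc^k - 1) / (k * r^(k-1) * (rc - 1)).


r^(k-1) = 2.9566
rc^k = 2.3590
eta = 0.6119 = 61.1921%

61.1921%


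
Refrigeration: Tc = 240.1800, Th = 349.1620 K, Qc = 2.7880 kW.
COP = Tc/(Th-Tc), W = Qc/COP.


COP = 240.1800 / 108.9820 = 2.2039
W = 2.7880 / 2.2039 = 1.2651 kW

COP = 2.2039, W = 1.2651 kW


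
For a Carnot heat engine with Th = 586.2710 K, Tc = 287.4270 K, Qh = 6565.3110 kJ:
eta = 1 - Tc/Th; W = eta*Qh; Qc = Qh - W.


eta = 1 - 287.4270/586.2710 = 0.5097
W = 0.5097 * 6565.3110 = 3346.5817 kJ
Qc = 6565.3110 - 3346.5817 = 3218.7293 kJ

eta = 50.9737%, W = 3346.5817 kJ, Qc = 3218.7293 kJ


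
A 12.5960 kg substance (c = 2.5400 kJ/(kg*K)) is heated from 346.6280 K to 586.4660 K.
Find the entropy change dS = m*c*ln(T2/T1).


T2/T1 = 1.6919
ln(T2/T1) = 0.5259
dS = 12.5960 * 2.5400 * 0.5259 = 16.8244 kJ/K

16.8244 kJ/K


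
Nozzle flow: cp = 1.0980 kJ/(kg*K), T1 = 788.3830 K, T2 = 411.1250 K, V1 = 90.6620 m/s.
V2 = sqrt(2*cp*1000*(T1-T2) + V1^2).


dT = 377.2580 K
2*cp*1000*dT = 828458.5680
V1^2 = 8219.5982
V2 = sqrt(836678.1662) = 914.7011 m/s

914.7011 m/s


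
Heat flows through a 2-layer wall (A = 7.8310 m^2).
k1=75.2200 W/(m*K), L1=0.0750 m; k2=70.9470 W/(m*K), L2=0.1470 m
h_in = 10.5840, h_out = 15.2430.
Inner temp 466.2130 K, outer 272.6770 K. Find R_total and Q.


R_conv_in = 1/(10.5840*7.8310) = 0.0121
R_1 = 0.0750/(75.2200*7.8310) = 0.0001
R_2 = 0.1470/(70.9470*7.8310) = 0.0003
R_conv_out = 1/(15.2430*7.8310) = 0.0084
R_total = 0.0208 K/W
Q = 193.5360 / 0.0208 = 9289.1966 W

R_total = 0.0208 K/W, Q = 9289.1966 W


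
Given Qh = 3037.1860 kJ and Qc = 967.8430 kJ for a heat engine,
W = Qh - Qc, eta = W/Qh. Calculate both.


W = 3037.1860 - 967.8430 = 2069.3430 kJ
eta = 2069.3430 / 3037.1860 = 0.6813 = 68.1336%

W = 2069.3430 kJ, eta = 68.1336%


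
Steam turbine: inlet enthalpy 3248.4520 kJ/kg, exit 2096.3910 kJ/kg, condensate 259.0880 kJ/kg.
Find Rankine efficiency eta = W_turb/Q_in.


W = 1152.0610 kJ/kg
Q_in = 2989.3640 kJ/kg
eta = 0.3854 = 38.5387%

eta = 38.5387%


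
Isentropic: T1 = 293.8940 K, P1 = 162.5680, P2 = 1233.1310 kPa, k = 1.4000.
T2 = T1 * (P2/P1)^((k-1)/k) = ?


(k-1)/k = 0.2857
(P2/P1)^exp = 1.7841
T2 = 293.8940 * 1.7841 = 524.3387 K

524.3387 K


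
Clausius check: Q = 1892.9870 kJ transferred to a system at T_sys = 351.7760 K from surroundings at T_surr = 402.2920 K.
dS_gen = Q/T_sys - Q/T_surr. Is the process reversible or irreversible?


dS_sys = 1892.9870/351.7760 = 5.3812 kJ/K
dS_surr = -1892.9870/402.2920 = -4.7055 kJ/K
dS_gen = 5.3812 - 4.7055 = 0.6757 kJ/K (irreversible)

dS_gen = 0.6757 kJ/K, irreversible


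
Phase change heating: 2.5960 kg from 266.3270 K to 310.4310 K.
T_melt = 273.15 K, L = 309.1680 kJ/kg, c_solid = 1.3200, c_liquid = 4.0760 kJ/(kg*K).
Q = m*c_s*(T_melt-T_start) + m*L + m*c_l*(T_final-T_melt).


Q1 (sensible, solid) = 2.5960 * 1.3200 * 6.8230 = 23.3805 kJ
Q2 (latent) = 2.5960 * 309.1680 = 802.6001 kJ
Q3 (sensible, liquid) = 2.5960 * 4.0760 * 37.2810 = 394.4813 kJ
Q_total = 1220.4619 kJ

1220.4619 kJ


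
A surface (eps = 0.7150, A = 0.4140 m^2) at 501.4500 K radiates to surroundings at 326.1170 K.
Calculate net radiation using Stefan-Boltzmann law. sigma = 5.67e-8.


T^4 = 6.3228e+10
Tsurr^4 = 1.1311e+10
Q = 0.7150 * 5.67e-8 * 0.4140 * 5.1917e+10 = 871.3687 W

871.3687 W


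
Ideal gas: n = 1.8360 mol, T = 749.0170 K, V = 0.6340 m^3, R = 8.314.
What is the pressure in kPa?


P = nRT/V = 1.8360 * 8.314 * 749.0170 / 0.6340
= 11433.3730 / 0.6340 = 18033.7113 Pa = 18.0337 kPa

18.0337 kPa


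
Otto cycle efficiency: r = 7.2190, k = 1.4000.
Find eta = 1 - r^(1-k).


r^(k-1) = 2.2049
eta = 1 - 1/2.2049 = 0.5465 = 54.6467%

54.6467%


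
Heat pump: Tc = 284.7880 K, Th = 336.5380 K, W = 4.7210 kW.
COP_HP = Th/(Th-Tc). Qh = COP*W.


COP = 336.5380 / 51.7500 = 6.5031
Qh = 6.5031 * 4.7210 = 30.7014 kW

COP = 6.5031, Qh = 30.7014 kW


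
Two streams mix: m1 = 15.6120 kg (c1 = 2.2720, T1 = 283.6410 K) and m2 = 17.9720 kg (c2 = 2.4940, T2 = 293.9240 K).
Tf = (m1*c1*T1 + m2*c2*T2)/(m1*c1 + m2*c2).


num = 23235.1888
den = 80.2926
Tf = 289.3813 K

289.3813 K


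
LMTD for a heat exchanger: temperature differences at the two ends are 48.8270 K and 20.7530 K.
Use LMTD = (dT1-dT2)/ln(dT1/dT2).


dT1/dT2 = 2.3528
ln(dT1/dT2) = 0.8556
LMTD = 28.0740 / 0.8556 = 32.8123 K

32.8123 K


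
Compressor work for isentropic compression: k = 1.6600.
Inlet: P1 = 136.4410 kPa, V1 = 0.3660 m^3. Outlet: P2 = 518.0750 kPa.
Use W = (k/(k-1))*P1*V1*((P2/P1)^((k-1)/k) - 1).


(k-1)/k = 0.3976
(P2/P1)^exp = 1.6997
W = 2.5152 * 136.4410 * 0.3660 * (1.6997 - 1) = 87.8876 kJ

87.8876 kJ


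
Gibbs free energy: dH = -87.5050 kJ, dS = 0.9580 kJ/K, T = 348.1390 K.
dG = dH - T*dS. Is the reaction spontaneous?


T*dS = 348.1390 * 0.9580 = 333.5172 kJ
dG = -87.5050 - 333.5172 = -421.0222 kJ (spontaneous)

dG = -421.0222 kJ, spontaneous


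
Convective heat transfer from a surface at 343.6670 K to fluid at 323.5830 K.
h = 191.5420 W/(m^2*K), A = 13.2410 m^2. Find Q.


dT = 20.0840 K
Q = 191.5420 * 13.2410 * 20.0840 = 50937.1939 W

50937.1939 W


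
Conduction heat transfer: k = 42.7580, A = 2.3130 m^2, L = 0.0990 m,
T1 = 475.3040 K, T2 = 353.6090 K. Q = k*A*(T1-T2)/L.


dT = 121.6950 K
Q = 42.7580 * 2.3130 * 121.6950 / 0.0990 = 121571.1587 W

121571.1587 W


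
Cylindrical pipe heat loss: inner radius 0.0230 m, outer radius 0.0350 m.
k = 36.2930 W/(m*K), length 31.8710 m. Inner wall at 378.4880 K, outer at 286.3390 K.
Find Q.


dT = 92.1490 K
ln(ro/ri) = 0.4199
Q = 2*pi*36.2930*31.8710*92.1490 / 0.4199 = 1595111.0319 W

1595111.0319 W


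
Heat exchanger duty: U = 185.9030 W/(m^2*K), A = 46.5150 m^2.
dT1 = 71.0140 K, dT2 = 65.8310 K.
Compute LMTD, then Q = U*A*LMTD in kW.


LMTD = 68.3898 K
Q = 185.9030 * 46.5150 * 68.3898 = 591385.3550 W = 591.3854 kW

591.3854 kW


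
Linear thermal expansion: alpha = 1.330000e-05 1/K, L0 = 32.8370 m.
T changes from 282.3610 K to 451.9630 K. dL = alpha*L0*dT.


dT = 169.6020 K
dL = 1.330000e-05 * 32.8370 * 169.6020 = 0.074071 m
L_final = 32.911071 m

dL = 0.074071 m


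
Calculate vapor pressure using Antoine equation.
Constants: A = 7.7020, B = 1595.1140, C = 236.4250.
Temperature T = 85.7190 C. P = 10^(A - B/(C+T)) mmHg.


C+T = 322.1440
B/(C+T) = 4.9516
log10(P) = 7.7020 - 4.9516 = 2.7504
P = 10^2.7504 = 562.9168 mmHg

562.9168 mmHg


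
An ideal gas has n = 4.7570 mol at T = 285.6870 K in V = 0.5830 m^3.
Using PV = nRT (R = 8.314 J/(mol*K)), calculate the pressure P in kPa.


P = nRT/V = 4.7570 * 8.314 * 285.6870 / 0.5830
= 11298.8346 / 0.5830 = 19380.5053 Pa = 19.3805 kPa

19.3805 kPa


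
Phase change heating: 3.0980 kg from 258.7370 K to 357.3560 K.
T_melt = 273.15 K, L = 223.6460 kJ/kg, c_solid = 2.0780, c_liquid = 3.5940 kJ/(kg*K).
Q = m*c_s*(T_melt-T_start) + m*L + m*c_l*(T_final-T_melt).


Q1 (sensible, solid) = 3.0980 * 2.0780 * 14.4130 = 92.7858 kJ
Q2 (latent) = 3.0980 * 223.6460 = 692.8553 kJ
Q3 (sensible, liquid) = 3.0980 * 3.5940 * 84.2060 = 937.5675 kJ
Q_total = 1723.2085 kJ

1723.2085 kJ


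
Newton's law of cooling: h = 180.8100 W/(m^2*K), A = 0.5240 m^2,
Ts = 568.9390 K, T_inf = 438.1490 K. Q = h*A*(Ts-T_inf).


dT = 130.7900 K
Q = 180.8100 * 0.5240 * 130.7900 = 12391.6253 W

12391.6253 W


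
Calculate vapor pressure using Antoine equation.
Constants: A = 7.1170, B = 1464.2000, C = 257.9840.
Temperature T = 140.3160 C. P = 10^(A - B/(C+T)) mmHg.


C+T = 398.3000
B/(C+T) = 3.6761
log10(P) = 7.1170 - 3.6761 = 3.4409
P = 10^3.4409 = 2759.7928 mmHg

2759.7928 mmHg


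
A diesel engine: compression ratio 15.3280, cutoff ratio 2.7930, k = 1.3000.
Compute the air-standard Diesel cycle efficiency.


r^(k-1) = 2.2680
rc^k = 3.8010
eta = 0.4702 = 47.0170%

47.0170%


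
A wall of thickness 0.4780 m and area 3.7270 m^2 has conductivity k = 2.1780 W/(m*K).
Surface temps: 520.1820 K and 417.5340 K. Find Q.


dT = 102.6480 K
Q = 2.1780 * 3.7270 * 102.6480 / 0.4780 = 1743.1705 W

1743.1705 W


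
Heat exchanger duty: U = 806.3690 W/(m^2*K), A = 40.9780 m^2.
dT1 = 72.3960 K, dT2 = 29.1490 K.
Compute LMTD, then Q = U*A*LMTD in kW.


LMTD = 47.5383 K
Q = 806.3690 * 40.9780 * 47.5383 = 1570825.1285 W = 1570.8251 kW

1570.8251 kW


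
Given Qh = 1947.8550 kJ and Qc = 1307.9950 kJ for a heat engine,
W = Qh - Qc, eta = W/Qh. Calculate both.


W = 1947.8550 - 1307.9950 = 639.8600 kJ
eta = 639.8600 / 1947.8550 = 0.3285 = 32.8495%

W = 639.8600 kJ, eta = 32.8495%


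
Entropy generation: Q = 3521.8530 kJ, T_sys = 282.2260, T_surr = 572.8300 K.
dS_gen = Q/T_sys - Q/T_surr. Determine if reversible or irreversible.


dS_sys = 3521.8530/282.2260 = 12.4788 kJ/K
dS_surr = -3521.8530/572.8300 = -6.1482 kJ/K
dS_gen = 12.4788 - 6.1482 = 6.3307 kJ/K (irreversible)

dS_gen = 6.3307 kJ/K, irreversible


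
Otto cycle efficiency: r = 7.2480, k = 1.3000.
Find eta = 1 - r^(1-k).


r^(k-1) = 1.8116
eta = 1 - 1/1.8116 = 0.4480 = 44.8006%

44.8006%


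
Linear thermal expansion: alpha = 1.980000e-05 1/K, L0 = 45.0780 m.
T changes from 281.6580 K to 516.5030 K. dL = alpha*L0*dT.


dT = 234.8450 K
dL = 1.980000e-05 * 45.0780 * 234.8450 = 0.209610 m
L_final = 45.287610 m

dL = 0.209610 m


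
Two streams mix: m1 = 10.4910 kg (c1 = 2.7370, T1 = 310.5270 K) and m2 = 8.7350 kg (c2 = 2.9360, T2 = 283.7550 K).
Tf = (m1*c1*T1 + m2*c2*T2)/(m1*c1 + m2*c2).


num = 16193.6004
den = 54.3598
Tf = 297.8965 K

297.8965 K


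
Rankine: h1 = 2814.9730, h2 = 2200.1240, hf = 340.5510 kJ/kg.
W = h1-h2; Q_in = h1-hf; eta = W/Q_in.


W = 614.8490 kJ/kg
Q_in = 2474.4220 kJ/kg
eta = 0.2485 = 24.8482%

eta = 24.8482%


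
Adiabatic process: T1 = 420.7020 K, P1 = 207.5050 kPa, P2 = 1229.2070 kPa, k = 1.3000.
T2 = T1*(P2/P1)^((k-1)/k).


(k-1)/k = 0.2308
(P2/P1)^exp = 1.5076
T2 = 420.7020 * 1.5076 = 634.2582 K

634.2582 K


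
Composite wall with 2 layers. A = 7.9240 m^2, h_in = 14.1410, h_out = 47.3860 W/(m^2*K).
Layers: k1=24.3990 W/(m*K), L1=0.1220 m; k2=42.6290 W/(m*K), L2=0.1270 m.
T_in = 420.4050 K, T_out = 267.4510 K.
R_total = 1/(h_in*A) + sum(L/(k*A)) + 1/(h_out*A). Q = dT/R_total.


R_conv_in = 1/(14.1410*7.9240) = 0.0089
R_1 = 0.1220/(24.3990*7.9240) = 0.0006
R_2 = 0.1270/(42.6290*7.9240) = 0.0004
R_conv_out = 1/(47.3860*7.9240) = 0.0027
R_total = 0.0126 K/W
Q = 152.9540 / 0.0126 = 12144.4813 W

R_total = 0.0126 K/W, Q = 12144.4813 W


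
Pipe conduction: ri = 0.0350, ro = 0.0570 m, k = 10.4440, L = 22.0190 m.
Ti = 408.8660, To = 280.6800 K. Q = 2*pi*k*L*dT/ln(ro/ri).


dT = 128.1860 K
ln(ro/ri) = 0.4877
Q = 2*pi*10.4440*22.0190*128.1860 / 0.4877 = 379777.5670 W

379777.5670 W


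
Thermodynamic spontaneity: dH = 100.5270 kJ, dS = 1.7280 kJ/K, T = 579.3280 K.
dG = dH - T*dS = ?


T*dS = 579.3280 * 1.7280 = 1001.0788 kJ
dG = 100.5270 - 1001.0788 = -900.5518 kJ (spontaneous)

dG = -900.5518 kJ, spontaneous


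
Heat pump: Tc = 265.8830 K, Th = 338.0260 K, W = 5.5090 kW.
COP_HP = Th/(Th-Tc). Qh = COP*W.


COP = 338.0260 / 72.1430 = 4.6855
Qh = 4.6855 * 5.5090 = 25.8124 kW

COP = 4.6855, Qh = 25.8124 kW


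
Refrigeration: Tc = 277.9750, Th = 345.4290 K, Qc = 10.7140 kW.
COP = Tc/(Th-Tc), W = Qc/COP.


COP = 277.9750 / 67.4540 = 4.1210
W = 10.7140 / 4.1210 = 2.5999 kW

COP = 4.1210, W = 2.5999 kW


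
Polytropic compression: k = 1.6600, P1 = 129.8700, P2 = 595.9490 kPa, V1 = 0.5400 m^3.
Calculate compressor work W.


(k-1)/k = 0.3976
(P2/P1)^exp = 1.8327
W = 2.5152 * 129.8700 * 0.5400 * (1.8327 - 1) = 146.8732 kJ

146.8732 kJ


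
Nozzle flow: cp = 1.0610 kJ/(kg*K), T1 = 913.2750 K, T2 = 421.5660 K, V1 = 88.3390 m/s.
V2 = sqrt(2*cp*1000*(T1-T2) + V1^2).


dT = 491.7090 K
2*cp*1000*dT = 1043406.4980
V1^2 = 7803.7789
V2 = sqrt(1051210.2769) = 1025.2855 m/s

1025.2855 m/s


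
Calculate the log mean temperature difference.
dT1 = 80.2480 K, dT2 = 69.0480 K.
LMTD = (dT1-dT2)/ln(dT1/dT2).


dT1/dT2 = 1.1622
ln(dT1/dT2) = 0.1503
LMTD = 11.2000 / 0.1503 = 74.5078 K

74.5078 K


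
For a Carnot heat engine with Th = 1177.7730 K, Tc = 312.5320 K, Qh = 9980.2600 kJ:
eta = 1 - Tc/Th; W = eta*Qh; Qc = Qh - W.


eta = 1 - 312.5320/1177.7730 = 0.7346
W = 0.7346 * 9980.2600 = 7331.9138 kJ
Qc = 9980.2600 - 7331.9138 = 2648.3462 kJ

eta = 73.4642%, W = 7331.9138 kJ, Qc = 2648.3462 kJ


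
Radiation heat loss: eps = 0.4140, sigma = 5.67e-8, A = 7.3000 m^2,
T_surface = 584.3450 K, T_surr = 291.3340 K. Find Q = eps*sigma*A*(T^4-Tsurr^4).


T^4 = 1.1659e+11
Tsurr^4 = 7.2039e+09
Q = 0.4140 * 5.67e-8 * 7.3000 * 1.0939e+11 = 18745.0101 W

18745.0101 W


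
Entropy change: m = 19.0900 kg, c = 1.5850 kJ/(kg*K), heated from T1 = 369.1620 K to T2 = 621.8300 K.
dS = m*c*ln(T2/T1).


T2/T1 = 1.6844
ln(T2/T1) = 0.5214
dS = 19.0900 * 1.5850 * 0.5214 = 15.7773 kJ/K

15.7773 kJ/K


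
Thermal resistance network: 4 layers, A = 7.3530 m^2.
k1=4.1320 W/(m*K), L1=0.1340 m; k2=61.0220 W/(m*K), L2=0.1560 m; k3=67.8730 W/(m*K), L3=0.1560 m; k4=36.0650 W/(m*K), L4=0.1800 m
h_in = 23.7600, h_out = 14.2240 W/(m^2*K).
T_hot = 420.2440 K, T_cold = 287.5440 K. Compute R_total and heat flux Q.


R_conv_in = 1/(23.7600*7.3530) = 0.0057
R_1 = 0.1340/(4.1320*7.3530) = 0.0044
R_2 = 0.1560/(61.0220*7.3530) = 0.0003
R_3 = 0.1560/(67.8730*7.3530) = 0.0003
R_4 = 0.1800/(36.0650*7.3530) = 0.0007
R_conv_out = 1/(14.2240*7.3530) = 0.0096
R_total = 0.0210 K/W
Q = 132.7000 / 0.0210 = 6308.6733 W

R_total = 0.0210 K/W, Q = 6308.6733 W


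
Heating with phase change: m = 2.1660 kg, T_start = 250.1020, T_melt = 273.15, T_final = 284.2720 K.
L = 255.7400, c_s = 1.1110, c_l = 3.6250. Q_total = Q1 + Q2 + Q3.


Q1 (sensible, solid) = 2.1660 * 1.1110 * 23.0480 = 55.4633 kJ
Q2 (latent) = 2.1660 * 255.7400 = 553.9328 kJ
Q3 (sensible, liquid) = 2.1660 * 3.6250 * 11.1220 = 87.3272 kJ
Q_total = 696.7233 kJ

696.7233 kJ


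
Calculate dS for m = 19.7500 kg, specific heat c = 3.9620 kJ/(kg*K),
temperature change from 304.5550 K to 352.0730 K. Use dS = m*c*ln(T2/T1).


T2/T1 = 1.1560
ln(T2/T1) = 0.1450
dS = 19.7500 * 3.9620 * 0.1450 = 11.3451 kJ/K

11.3451 kJ/K


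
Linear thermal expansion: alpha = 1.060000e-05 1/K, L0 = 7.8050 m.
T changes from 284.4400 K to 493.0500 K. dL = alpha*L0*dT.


dT = 208.6100 K
dL = 1.060000e-05 * 7.8050 * 208.6100 = 0.017259 m
L_final = 7.822259 m

dL = 0.017259 m


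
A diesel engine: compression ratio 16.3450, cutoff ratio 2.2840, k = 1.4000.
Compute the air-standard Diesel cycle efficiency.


r^(k-1) = 3.0574
rc^k = 3.1782
eta = 0.6037 = 60.3685%

60.3685%


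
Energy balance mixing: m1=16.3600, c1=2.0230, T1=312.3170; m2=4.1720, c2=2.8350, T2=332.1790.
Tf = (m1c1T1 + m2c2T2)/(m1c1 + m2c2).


num = 14265.4179
den = 44.9239
Tf = 317.5463 K

317.5463 K


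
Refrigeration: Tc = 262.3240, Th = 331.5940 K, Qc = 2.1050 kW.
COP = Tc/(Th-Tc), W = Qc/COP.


COP = 262.3240 / 69.2700 = 3.7870
W = 2.1050 / 3.7870 = 0.5559 kW

COP = 3.7870, W = 0.5559 kW


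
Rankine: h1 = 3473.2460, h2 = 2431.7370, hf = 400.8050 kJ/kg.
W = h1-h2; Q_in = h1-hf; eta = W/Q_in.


W = 1041.5090 kJ/kg
Q_in = 3072.4410 kJ/kg
eta = 0.3390 = 33.8984%

eta = 33.8984%


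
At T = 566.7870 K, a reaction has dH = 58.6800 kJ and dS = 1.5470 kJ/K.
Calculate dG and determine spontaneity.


T*dS = 566.7870 * 1.5470 = 876.8195 kJ
dG = 58.6800 - 876.8195 = -818.1395 kJ (spontaneous)

dG = -818.1395 kJ, spontaneous


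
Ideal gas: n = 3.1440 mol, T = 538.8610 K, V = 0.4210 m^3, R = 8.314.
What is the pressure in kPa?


P = nRT/V = 3.1440 * 8.314 * 538.8610 / 0.4210
= 14085.4041 / 0.4210 = 33457.0168 Pa = 33.4570 kPa

33.4570 kPa


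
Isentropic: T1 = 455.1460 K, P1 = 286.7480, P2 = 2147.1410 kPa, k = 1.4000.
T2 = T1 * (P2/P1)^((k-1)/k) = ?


(k-1)/k = 0.2857
(P2/P1)^exp = 1.7775
T2 = 455.1460 * 1.7775 = 809.0361 K

809.0361 K


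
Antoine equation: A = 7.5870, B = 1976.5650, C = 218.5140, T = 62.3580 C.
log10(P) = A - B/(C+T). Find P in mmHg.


C+T = 280.8720
B/(C+T) = 7.0372
log10(P) = 7.5870 - 7.0372 = 0.5498
P = 10^0.5498 = 3.5461 mmHg

3.5461 mmHg


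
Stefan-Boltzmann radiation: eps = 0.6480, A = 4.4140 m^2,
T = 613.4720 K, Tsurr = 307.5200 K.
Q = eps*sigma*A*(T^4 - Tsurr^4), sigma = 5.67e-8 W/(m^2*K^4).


T^4 = 1.4164e+11
Tsurr^4 = 8.9432e+09
Q = 0.6480 * 5.67e-8 * 4.4140 * 1.3269e+11 = 21520.0564 W

21520.0564 W


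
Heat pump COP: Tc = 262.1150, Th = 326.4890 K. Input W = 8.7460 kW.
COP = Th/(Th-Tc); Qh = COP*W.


COP = 326.4890 / 64.3740 = 5.0718
Qh = 5.0718 * 8.7460 = 44.3575 kW

COP = 5.0718, Qh = 44.3575 kW


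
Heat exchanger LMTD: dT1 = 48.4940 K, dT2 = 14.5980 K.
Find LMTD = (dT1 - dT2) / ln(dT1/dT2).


dT1/dT2 = 3.3220
ln(dT1/dT2) = 1.2006
LMTD = 33.8960 / 1.2006 = 28.2336 K

28.2336 K


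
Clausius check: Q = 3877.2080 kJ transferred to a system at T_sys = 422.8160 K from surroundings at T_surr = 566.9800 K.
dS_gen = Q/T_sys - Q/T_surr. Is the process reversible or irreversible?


dS_sys = 3877.2080/422.8160 = 9.1700 kJ/K
dS_surr = -3877.2080/566.9800 = -6.8384 kJ/K
dS_gen = 9.1700 - 6.8384 = 2.3316 kJ/K (irreversible)

dS_gen = 2.3316 kJ/K, irreversible


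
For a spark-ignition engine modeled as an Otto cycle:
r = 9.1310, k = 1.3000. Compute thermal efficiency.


r^(k-1) = 1.9416
eta = 1 - 1/1.9416 = 0.4850 = 48.4956%

48.4956%


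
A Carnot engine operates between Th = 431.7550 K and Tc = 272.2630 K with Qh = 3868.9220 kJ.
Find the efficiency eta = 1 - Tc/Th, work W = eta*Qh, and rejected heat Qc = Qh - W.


eta = 1 - 272.2630/431.7550 = 0.3694
W = 0.3694 * 3868.9220 = 1429.1950 kJ
Qc = 3868.9220 - 1429.1950 = 2439.7270 kJ

eta = 36.9404%, W = 1429.1950 kJ, Qc = 2439.7270 kJ


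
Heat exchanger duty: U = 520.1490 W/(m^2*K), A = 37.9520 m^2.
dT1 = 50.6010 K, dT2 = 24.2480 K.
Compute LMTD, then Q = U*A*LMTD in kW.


LMTD = 35.8234 K
Q = 520.1490 * 37.9520 * 35.8234 = 707178.1197 W = 707.1781 kW

707.1781 kW


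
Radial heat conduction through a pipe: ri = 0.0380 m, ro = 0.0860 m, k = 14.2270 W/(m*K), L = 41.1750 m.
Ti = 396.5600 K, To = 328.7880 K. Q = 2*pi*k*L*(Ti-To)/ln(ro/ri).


dT = 67.7720 K
ln(ro/ri) = 0.8168
Q = 2*pi*14.2270*41.1750*67.7720 / 0.8168 = 305409.1506 W

305409.1506 W


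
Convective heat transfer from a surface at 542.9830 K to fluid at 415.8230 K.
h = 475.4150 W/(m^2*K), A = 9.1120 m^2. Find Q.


dT = 127.1600 K
Q = 475.4150 * 9.1120 * 127.1600 = 550854.7650 W

550854.7650 W


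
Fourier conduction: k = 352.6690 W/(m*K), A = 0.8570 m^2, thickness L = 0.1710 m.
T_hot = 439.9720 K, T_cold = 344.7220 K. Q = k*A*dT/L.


dT = 95.2500 K
Q = 352.6690 * 0.8570 * 95.2500 / 0.1710 = 168351.4969 W

168351.4969 W


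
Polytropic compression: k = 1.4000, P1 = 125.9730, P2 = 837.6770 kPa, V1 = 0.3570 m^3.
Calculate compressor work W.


(k-1)/k = 0.2857
(P2/P1)^exp = 1.7182
W = 3.5000 * 125.9730 * 0.3570 * (1.7182 - 1) = 113.0543 kJ

113.0543 kJ


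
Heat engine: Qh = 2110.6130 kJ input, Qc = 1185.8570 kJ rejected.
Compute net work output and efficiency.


W = 2110.6130 - 1185.8570 = 924.7560 kJ
eta = 924.7560 / 2110.6130 = 0.4381 = 43.8146%

W = 924.7560 kJ, eta = 43.8146%


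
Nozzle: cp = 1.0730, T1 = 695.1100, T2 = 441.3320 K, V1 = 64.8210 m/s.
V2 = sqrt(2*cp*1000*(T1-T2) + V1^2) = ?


dT = 253.7780 K
2*cp*1000*dT = 544607.5880
V1^2 = 4201.7620
V2 = sqrt(548809.3500) = 740.8167 m/s

740.8167 m/s


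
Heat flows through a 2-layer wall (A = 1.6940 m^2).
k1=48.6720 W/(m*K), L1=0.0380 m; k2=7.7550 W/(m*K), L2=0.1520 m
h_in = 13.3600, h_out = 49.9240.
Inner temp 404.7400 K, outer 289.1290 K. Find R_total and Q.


R_conv_in = 1/(13.3600*1.6940) = 0.0442
R_1 = 0.0380/(48.6720*1.6940) = 0.0005
R_2 = 0.1520/(7.7550*1.6940) = 0.0116
R_conv_out = 1/(49.9240*1.6940) = 0.0118
R_total = 0.0680 K/W
Q = 115.6110 / 0.0680 = 1699.1331 W

R_total = 0.0680 K/W, Q = 1699.1331 W


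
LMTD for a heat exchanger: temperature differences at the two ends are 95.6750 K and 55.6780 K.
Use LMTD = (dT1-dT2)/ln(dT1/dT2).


dT1/dT2 = 1.7184
ln(dT1/dT2) = 0.5414
LMTD = 39.9970 / 0.5414 = 73.8808 K

73.8808 K


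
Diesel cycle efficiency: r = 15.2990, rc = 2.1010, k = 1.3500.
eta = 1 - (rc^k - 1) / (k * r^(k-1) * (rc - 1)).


r^(k-1) = 2.5980
rc^k = 2.7244
eta = 0.5534 = 55.3428%

55.3428%


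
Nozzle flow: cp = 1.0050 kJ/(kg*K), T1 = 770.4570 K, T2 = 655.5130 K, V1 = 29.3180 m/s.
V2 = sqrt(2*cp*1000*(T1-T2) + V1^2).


dT = 114.9440 K
2*cp*1000*dT = 231037.4400
V1^2 = 859.5451
V2 = sqrt(231896.9851) = 481.5568 m/s

481.5568 m/s


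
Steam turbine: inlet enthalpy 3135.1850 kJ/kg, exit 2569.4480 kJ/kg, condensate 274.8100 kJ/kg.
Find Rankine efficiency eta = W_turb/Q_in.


W = 565.7370 kJ/kg
Q_in = 2860.3750 kJ/kg
eta = 0.1978 = 19.7784%

eta = 19.7784%


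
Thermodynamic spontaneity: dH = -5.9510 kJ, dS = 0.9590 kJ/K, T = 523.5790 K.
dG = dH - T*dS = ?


T*dS = 523.5790 * 0.9590 = 502.1123 kJ
dG = -5.9510 - 502.1123 = -508.0633 kJ (spontaneous)

dG = -508.0633 kJ, spontaneous


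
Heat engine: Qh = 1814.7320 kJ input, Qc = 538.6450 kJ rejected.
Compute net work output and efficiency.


W = 1814.7320 - 538.6450 = 1276.0870 kJ
eta = 1276.0870 / 1814.7320 = 0.7032 = 70.3182%

W = 1276.0870 kJ, eta = 70.3182%


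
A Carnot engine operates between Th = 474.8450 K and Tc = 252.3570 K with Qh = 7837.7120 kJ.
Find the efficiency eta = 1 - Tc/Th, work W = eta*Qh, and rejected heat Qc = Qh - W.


eta = 1 - 252.3570/474.8450 = 0.4685
W = 0.4685 * 7837.7120 = 3672.3496 kJ
Qc = 7837.7120 - 3672.3496 = 4165.3624 kJ

eta = 46.8549%, W = 3672.3496 kJ, Qc = 4165.3624 kJ


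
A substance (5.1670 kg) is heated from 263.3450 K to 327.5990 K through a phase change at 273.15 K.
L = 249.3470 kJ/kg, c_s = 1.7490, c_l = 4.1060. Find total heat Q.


Q1 (sensible, solid) = 5.1670 * 1.7490 * 9.8050 = 88.6086 kJ
Q2 (latent) = 5.1670 * 249.3470 = 1288.3759 kJ
Q3 (sensible, liquid) = 5.1670 * 4.1060 * 54.4490 = 1155.1738 kJ
Q_total = 2532.1583 kJ

2532.1583 kJ


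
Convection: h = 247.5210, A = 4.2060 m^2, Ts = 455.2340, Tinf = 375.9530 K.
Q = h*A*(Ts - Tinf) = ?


dT = 79.2810 K
Q = 247.5210 * 4.2060 * 79.2810 = 82537.3344 W

82537.3344 W


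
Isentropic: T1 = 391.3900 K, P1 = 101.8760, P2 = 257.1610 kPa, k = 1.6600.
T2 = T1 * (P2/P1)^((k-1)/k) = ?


(k-1)/k = 0.3976
(P2/P1)^exp = 1.4451
T2 = 391.3900 * 1.4451 = 565.5800 K

565.5800 K


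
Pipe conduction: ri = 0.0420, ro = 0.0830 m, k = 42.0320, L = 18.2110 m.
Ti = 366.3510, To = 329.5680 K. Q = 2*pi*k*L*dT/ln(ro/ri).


dT = 36.7830 K
ln(ro/ri) = 0.6812
Q = 2*pi*42.0320*18.2110*36.7830 / 0.6812 = 259707.6377 W

259707.6377 W


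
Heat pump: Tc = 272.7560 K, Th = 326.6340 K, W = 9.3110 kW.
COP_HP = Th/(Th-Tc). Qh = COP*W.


COP = 326.6340 / 53.8780 = 6.0625
Qh = 6.0625 * 9.3110 = 56.4477 kW

COP = 6.0625, Qh = 56.4477 kW


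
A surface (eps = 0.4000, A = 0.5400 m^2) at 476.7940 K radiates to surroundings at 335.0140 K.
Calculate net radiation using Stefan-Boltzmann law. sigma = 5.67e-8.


T^4 = 5.1680e+10
Tsurr^4 = 1.2597e+10
Q = 0.4000 * 5.67e-8 * 0.5400 * 3.9084e+10 = 478.6637 W

478.6637 W
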